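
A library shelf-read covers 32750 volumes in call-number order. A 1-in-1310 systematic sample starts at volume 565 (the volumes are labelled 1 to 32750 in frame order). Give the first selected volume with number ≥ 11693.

k = 1310
Steps past start: ⌈(11693 − 565)/1310⌉ = ⌈11128/1310⌉ = 9
Selected volume: 565 + 9×1310 = 12355

12355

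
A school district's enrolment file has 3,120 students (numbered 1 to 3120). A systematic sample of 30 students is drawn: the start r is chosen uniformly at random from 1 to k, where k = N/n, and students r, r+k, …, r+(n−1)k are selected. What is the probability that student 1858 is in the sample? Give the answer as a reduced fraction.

k = 3120/30 = 104.
Student 1858 is selected iff r ≡ 1858 (mod 104); exactly one such r in {1,…,104}.
Inclusion probability = 1/104.

1/104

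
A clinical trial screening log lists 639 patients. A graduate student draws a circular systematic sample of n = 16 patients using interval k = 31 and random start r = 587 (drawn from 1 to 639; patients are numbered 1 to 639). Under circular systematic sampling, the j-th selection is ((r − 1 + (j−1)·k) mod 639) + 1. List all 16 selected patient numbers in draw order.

587, 618, 10, 41, 72, 103, 134, 165, 196, 227, 258, 289, 320, 351, 382, 413

Selection 1: 587
Selection 2: 587 + 31 = 618
Selection 3: 618 + 31 = 649 → 649 − 639 = 10
Selection 4: 10 + 31 = 41
Selection 5: 41 + 31 = 72
Selection 6: 72 + 31 = 103
Selection 7: 103 + 31 = 134
Selection 8: 134 + 31 = 165
Selection 9: 165 + 31 = 196
Selection 10: 196 + 31 = 227
Selection 11: 227 + 31 = 258
Selection 12: 258 + 31 = 289
Selection 13: 289 + 31 = 320
Selection 14: 320 + 31 = 351
Selection 15: 351 + 31 = 382
Selection 16: 382 + 31 = 413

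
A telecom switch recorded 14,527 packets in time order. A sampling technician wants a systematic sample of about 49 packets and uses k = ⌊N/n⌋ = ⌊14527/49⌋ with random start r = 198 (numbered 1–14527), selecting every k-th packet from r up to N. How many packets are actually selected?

49

k = ⌊14527/49⌋ = 296
Achieved size = ⌊(14527 − 198)/296⌋ + 1 = ⌊14329/296⌋ + 1 = 48 + 1 = 49
(last selection: 198 + 48×296 = 14406 ≤ 14527; next would be 14702 > 14527)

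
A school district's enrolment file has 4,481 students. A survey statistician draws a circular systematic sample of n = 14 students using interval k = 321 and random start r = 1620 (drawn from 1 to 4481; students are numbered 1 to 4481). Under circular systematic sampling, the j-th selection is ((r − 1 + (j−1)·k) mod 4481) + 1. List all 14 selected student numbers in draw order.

1620, 1941, 2262, 2583, 2904, 3225, 3546, 3867, 4188, 28, 349, 670, 991, 1312

Selection 1: 1620
Selection 2: 1620 + 321 = 1941
Selection 3: 1941 + 321 = 2262
Selection 4: 2262 + 321 = 2583
Selection 5: 2583 + 321 = 2904
Selection 6: 2904 + 321 = 3225
Selection 7: 3225 + 321 = 3546
Selection 8: 3546 + 321 = 3867
Selection 9: 3867 + 321 = 4188
Selection 10: 4188 + 321 = 4509 → 4509 − 4481 = 28
Selection 11: 28 + 321 = 349
Selection 12: 349 + 321 = 670
Selection 13: 670 + 321 = 991
Selection 14: 991 + 321 = 1312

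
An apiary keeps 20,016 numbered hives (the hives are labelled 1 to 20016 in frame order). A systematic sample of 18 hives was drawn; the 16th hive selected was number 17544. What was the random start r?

864

k = 20016/18 = 1112
r = 17544 − (16−1)×1112 = 17544 − 16680 = 864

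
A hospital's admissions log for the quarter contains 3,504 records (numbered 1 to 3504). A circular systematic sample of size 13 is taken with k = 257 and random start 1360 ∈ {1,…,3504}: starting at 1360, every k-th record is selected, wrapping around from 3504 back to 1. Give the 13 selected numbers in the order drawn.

1360, 1617, 1874, 2131, 2388, 2645, 2902, 3159, 3416, 169, 426, 683, 940

Selection 1: 1360
Selection 2: 1360 + 257 = 1617
Selection 3: 1617 + 257 = 1874
Selection 4: 1874 + 257 = 2131
Selection 5: 2131 + 257 = 2388
Selection 6: 2388 + 257 = 2645
Selection 7: 2645 + 257 = 2902
Selection 8: 2902 + 257 = 3159
Selection 9: 3159 + 257 = 3416
Selection 10: 3416 + 257 = 3673 → 3673 − 3504 = 169
Selection 11: 169 + 257 = 426
Selection 12: 426 + 257 = 683
Selection 13: 683 + 257 = 940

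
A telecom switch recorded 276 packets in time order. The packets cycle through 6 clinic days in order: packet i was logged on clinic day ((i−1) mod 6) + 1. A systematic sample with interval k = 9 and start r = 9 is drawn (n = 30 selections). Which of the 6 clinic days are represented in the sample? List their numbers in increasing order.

Consecutive selections differ by k = 9, so their clinic day numbers differ by 9 mod 6 = 3.
gcd(9, 6) = 3, so the sample visits 6/3 = 2 distinct residues mod 6.
Start 9 is clinic day 3; the clinic days hit are 3, 6.

3, 6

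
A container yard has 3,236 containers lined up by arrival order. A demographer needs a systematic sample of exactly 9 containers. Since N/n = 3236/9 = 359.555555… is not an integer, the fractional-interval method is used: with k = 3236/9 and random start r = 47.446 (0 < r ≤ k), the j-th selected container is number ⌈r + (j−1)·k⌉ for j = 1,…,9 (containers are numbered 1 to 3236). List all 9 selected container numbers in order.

48, 408, 767, 1127, 1486, 1846, 2205, 2565, 2924

j=1: r + 0k = 47.446 → ⌈·⌉ = 48
j=2: r + 1k = 407.001555… → ⌈·⌉ = 408
j=3: r + 2k = 766.557111… → ⌈·⌉ = 767
j=4: r + 3k = 1126.112666… → ⌈·⌉ = 1127
j=5: r + 4k = 1485.668222… → ⌈·⌉ = 1486
j=6: r + 5k = 1845.223777… → ⌈·⌉ = 1846
j=7: r + 6k = 2204.779333… → ⌈·⌉ = 2205
j=8: r + 7k = 2564.334888… → ⌈·⌉ = 2565
j=9: r + 8k = 2923.890444… → ⌈·⌉ = 2924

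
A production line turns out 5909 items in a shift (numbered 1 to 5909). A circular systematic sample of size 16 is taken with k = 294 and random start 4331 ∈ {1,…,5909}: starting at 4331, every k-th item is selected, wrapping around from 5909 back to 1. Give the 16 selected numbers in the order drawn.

4331, 4625, 4919, 5213, 5507, 5801, 186, 480, 774, 1068, 1362, 1656, 1950, 2244, 2538, 2832

Selection 1: 4331
Selection 2: 4331 + 294 = 4625
Selection 3: 4625 + 294 = 4919
Selection 4: 4919 + 294 = 5213
Selection 5: 5213 + 294 = 5507
Selection 6: 5507 + 294 = 5801
Selection 7: 5801 + 294 = 6095 → 6095 − 5909 = 186
Selection 8: 186 + 294 = 480
Selection 9: 480 + 294 = 774
Selection 10: 774 + 294 = 1068
Selection 11: 1068 + 294 = 1362
Selection 12: 1362 + 294 = 1656
Selection 13: 1656 + 294 = 1950
Selection 14: 1950 + 294 = 2244
Selection 15: 2244 + 294 = 2538
Selection 16: 2538 + 294 = 2832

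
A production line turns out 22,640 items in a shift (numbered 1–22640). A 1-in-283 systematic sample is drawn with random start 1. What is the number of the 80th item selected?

22358

k = 283
80th selection = r + (80−1)·k = 1 + 79×283 = 1 + 22357 = 22358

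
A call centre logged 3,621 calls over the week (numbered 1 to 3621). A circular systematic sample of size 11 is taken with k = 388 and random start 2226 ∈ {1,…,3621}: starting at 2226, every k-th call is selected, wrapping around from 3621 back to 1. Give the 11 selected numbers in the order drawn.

Selection 1: 2226
Selection 2: 2226 + 388 = 2614
Selection 3: 2614 + 388 = 3002
Selection 4: 3002 + 388 = 3390
Selection 5: 3390 + 388 = 3778 → 3778 − 3621 = 157
Selection 6: 157 + 388 = 545
Selection 7: 545 + 388 = 933
Selection 8: 933 + 388 = 1321
Selection 9: 1321 + 388 = 1709
Selection 10: 1709 + 388 = 2097
Selection 11: 2097 + 388 = 2485

2226, 2614, 3002, 3390, 157, 545, 933, 1321, 1709, 2097, 2485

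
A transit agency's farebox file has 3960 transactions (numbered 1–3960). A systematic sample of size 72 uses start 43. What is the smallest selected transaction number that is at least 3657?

k = 3960/72 = 55
Steps past start: ⌈(3657 − 43)/55⌉ = ⌈3614/55⌉ = 66
Selected transaction: 43 + 66×55 = 3673

3673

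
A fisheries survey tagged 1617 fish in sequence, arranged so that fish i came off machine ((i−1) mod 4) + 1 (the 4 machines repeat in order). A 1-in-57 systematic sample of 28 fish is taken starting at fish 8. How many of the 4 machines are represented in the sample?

Consecutive selections differ by k = 57, so their machine numbers differ by 57 mod 4 = 1.
gcd(57, 4) = 1, so the sample visits 4/1 = 4 distinct residues mod 4.
Start 8 is machine 4; the machines hit are 1, 2, 3, 4.

4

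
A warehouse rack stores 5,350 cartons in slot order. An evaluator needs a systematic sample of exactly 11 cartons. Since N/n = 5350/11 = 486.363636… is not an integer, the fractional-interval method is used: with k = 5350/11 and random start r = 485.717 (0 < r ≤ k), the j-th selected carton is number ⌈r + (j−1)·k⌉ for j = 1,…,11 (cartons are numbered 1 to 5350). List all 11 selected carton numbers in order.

486, 973, 1459, 1945, 2432, 2918, 3404, 3891, 4377, 4863, 5350

j=1: r + 0k = 485.717 → ⌈·⌉ = 486
j=2: r + 1k = 972.080636… → ⌈·⌉ = 973
j=3: r + 2k = 1458.444272… → ⌈·⌉ = 1459
j=4: r + 3k = 1944.807909… → ⌈·⌉ = 1945
j=5: r + 4k = 2431.171545… → ⌈·⌉ = 2432
j=6: r + 5k = 2917.535181… → ⌈·⌉ = 2918
j=7: r + 6k = 3403.898818… → ⌈·⌉ = 3404
j=8: r + 7k = 3890.262454… → ⌈·⌉ = 3891
j=9: r + 8k = 4376.626090… → ⌈·⌉ = 4377
j=10: r + 9k = 4862.989727… → ⌈·⌉ = 4863
j=11: r + 10k = 5349.353363… → ⌈·⌉ = 5350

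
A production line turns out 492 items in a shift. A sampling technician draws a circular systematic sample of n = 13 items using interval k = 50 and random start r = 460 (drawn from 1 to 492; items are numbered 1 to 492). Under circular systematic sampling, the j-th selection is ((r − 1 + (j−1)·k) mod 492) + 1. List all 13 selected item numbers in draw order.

460, 18, 68, 118, 168, 218, 268, 318, 368, 418, 468, 26, 76

Selection 1: 460
Selection 2: 460 + 50 = 510 → 510 − 492 = 18
Selection 3: 18 + 50 = 68
Selection 4: 68 + 50 = 118
Selection 5: 118 + 50 = 168
Selection 6: 168 + 50 = 218
Selection 7: 218 + 50 = 268
Selection 8: 268 + 50 = 318
Selection 9: 318 + 50 = 368
Selection 10: 368 + 50 = 418
Selection 11: 418 + 50 = 468
Selection 12: 468 + 50 = 518 → 518 − 492 = 26
Selection 13: 26 + 50 = 76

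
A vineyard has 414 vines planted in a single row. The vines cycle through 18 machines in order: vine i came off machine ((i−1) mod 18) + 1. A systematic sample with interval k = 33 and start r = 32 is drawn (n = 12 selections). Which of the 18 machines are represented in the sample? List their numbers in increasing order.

Consecutive selections differ by k = 33, so their machine numbers differ by 33 mod 18 = 15.
gcd(33, 18) = 3, so the sample visits 18/3 = 6 distinct residues mod 18.
Start 32 is machine 14; the machines hit are 2, 5, 8, 11, 14, 17.

2, 5, 8, 11, 14, 17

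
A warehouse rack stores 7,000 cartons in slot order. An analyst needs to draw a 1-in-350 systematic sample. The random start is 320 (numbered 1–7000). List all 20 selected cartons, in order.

320, 670, 1020, 1370, 1720, 2070, 2420, 2770, 3120, 3470, 3820, 4170, 4520, 4870, 5220, 5570, 5920, 6270, 6620, 6970

carton 1: 320
carton 2: 320 + 350 = 670
carton 3: 670 + 350 = 1020
carton 4: 1020 + 350 = 1370
carton 5: 1370 + 350 = 1720
carton 6: 1720 + 350 = 2070
carton 7: 2070 + 350 = 2420
carton 8: 2420 + 350 = 2770
carton 9: 2770 + 350 = 3120
carton 10: 3120 + 350 = 3470
carton 11: 3470 + 350 = 3820
carton 12: 3820 + 350 = 4170
carton 13: 4170 + 350 = 4520
carton 14: 4520 + 350 = 4870
carton 15: 4870 + 350 = 5220
carton 16: 5220 + 350 = 5570
carton 17: 5570 + 350 = 5920
carton 18: 5920 + 350 = 6270
carton 19: 6270 + 350 = 6620
carton 20: 6620 + 350 = 6970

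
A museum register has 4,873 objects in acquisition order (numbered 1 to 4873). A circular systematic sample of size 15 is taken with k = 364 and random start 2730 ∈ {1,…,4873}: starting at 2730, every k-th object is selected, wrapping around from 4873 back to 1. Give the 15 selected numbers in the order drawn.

Selection 1: 2730
Selection 2: 2730 + 364 = 3094
Selection 3: 3094 + 364 = 3458
Selection 4: 3458 + 364 = 3822
Selection 5: 3822 + 364 = 4186
Selection 6: 4186 + 364 = 4550
Selection 7: 4550 + 364 = 4914 → 4914 − 4873 = 41
Selection 8: 41 + 364 = 405
Selection 9: 405 + 364 = 769
Selection 10: 769 + 364 = 1133
Selection 11: 1133 + 364 = 1497
Selection 12: 1497 + 364 = 1861
Selection 13: 1861 + 364 = 2225
Selection 14: 2225 + 364 = 2589
Selection 15: 2589 + 364 = 2953

2730, 3094, 3458, 3822, 4186, 4550, 41, 405, 769, 1133, 1497, 1861, 2225, 2589, 2953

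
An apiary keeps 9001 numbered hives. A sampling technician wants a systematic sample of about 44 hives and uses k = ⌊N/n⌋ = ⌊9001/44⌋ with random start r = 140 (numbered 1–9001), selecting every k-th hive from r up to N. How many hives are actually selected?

44

k = ⌊9001/44⌋ = 204
Achieved size = ⌊(9001 − 140)/204⌋ + 1 = ⌊8861/204⌋ + 1 = 43 + 1 = 44
(last selection: 140 + 43×204 = 8912 ≤ 9001; next would be 9116 > 9001)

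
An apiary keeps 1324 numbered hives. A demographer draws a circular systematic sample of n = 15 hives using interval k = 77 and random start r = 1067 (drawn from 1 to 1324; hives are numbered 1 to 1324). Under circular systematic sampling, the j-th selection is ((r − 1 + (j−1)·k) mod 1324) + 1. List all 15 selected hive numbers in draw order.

Selection 1: 1067
Selection 2: 1067 + 77 = 1144
Selection 3: 1144 + 77 = 1221
Selection 4: 1221 + 77 = 1298
Selection 5: 1298 + 77 = 1375 → 1375 − 1324 = 51
Selection 6: 51 + 77 = 128
Selection 7: 128 + 77 = 205
Selection 8: 205 + 77 = 282
Selection 9: 282 + 77 = 359
Selection 10: 359 + 77 = 436
Selection 11: 436 + 77 = 513
Selection 12: 513 + 77 = 590
Selection 13: 590 + 77 = 667
Selection 14: 667 + 77 = 744
Selection 15: 744 + 77 = 821

1067, 1144, 1221, 1298, 51, 128, 205, 282, 359, 436, 513, 590, 667, 744, 821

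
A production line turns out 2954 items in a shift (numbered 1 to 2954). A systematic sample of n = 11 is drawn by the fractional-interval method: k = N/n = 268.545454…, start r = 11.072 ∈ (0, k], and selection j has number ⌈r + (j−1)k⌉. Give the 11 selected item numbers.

12, 280, 549, 817, 1086, 1354, 1623, 1891, 2160, 2428, 2697

j=1: r + 0k = 11.072 → ⌈·⌉ = 12
j=2: r + 1k = 279.617454… → ⌈·⌉ = 280
j=3: r + 2k = 548.162909… → ⌈·⌉ = 549
j=4: r + 3k = 816.708363… → ⌈·⌉ = 817
j=5: r + 4k = 1085.253818… → ⌈·⌉ = 1086
j=6: r + 5k = 1353.799272… → ⌈·⌉ = 1354
j=7: r + 6k = 1622.344727… → ⌈·⌉ = 1623
j=8: r + 7k = 1890.890181… → ⌈·⌉ = 1891
j=9: r + 8k = 2159.435636… → ⌈·⌉ = 2160
j=10: r + 9k = 2427.981090… → ⌈·⌉ = 2428
j=11: r + 10k = 2696.526545… → ⌈·⌉ = 2697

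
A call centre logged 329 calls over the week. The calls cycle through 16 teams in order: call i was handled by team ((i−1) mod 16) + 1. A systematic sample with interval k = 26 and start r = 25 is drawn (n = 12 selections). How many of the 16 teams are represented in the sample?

8

Consecutive selections differ by k = 26, so their team numbers differ by 26 mod 16 = 10.
gcd(26, 16) = 2, so the sample visits 16/2 = 8 distinct residues mod 16.
Start 25 is team 9; the teams hit are 1, 3, 5, 7, 9, 11, 13, 15.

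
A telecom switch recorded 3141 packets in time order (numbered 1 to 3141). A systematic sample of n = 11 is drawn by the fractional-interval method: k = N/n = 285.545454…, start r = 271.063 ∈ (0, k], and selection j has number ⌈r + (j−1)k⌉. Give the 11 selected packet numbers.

j=1: r + 0k = 271.063 → ⌈·⌉ = 272
j=2: r + 1k = 556.608454… → ⌈·⌉ = 557
j=3: r + 2k = 842.153909… → ⌈·⌉ = 843
j=4: r + 3k = 1127.699363… → ⌈·⌉ = 1128
j=5: r + 4k = 1413.244818… → ⌈·⌉ = 1414
j=6: r + 5k = 1698.790272… → ⌈·⌉ = 1699
j=7: r + 6k = 1984.335727… → ⌈·⌉ = 1985
j=8: r + 7k = 2269.881181… → ⌈·⌉ = 2270
j=9: r + 8k = 2555.426636… → ⌈·⌉ = 2556
j=10: r + 9k = 2840.972090… → ⌈·⌉ = 2841
j=11: r + 10k = 3126.517545… → ⌈·⌉ = 3127

272, 557, 843, 1128, 1414, 1699, 1985, 2270, 2556, 2841, 3127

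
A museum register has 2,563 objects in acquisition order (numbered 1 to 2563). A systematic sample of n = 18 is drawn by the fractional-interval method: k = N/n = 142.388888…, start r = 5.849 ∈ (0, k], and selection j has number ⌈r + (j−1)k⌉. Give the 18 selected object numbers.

j=1: r + 0k = 5.849 → ⌈·⌉ = 6
j=2: r + 1k = 148.237888… → ⌈·⌉ = 149
j=3: r + 2k = 290.626777… → ⌈·⌉ = 291
j=4: r + 3k = 433.015666… → ⌈·⌉ = 434
j=5: r + 4k = 575.404555… → ⌈·⌉ = 576
j=6: r + 5k = 717.793444… → ⌈·⌉ = 718
j=7: r + 6k = 860.182333… → ⌈·⌉ = 861
j=8: r + 7k = 1002.571222… → ⌈·⌉ = 1003
j=9: r + 8k = 1144.960111… → ⌈·⌉ = 1145
j=10: r + 9k = 1287.349 → ⌈·⌉ = 1288
j=11: r + 10k = 1429.737888… → ⌈·⌉ = 1430
j=12: r + 11k = 1572.126777… → ⌈·⌉ = 1573
j=13: r + 12k = 1714.515666… → ⌈·⌉ = 1715
j=14: r + 13k = 1856.904555… → ⌈·⌉ = 1857
j=15: r + 14k = 1999.293444… → ⌈·⌉ = 2000
j=16: r + 15k = 2141.682333… → ⌈·⌉ = 2142
j=17: r + 16k = 2284.071222… → ⌈·⌉ = 2285
j=18: r + 17k = 2426.460111… → ⌈·⌉ = 2427

6, 149, 291, 434, 576, 718, 861, 1003, 1145, 1288, 1430, 1573, 1715, 1857, 2000, 2142, 2285, 2427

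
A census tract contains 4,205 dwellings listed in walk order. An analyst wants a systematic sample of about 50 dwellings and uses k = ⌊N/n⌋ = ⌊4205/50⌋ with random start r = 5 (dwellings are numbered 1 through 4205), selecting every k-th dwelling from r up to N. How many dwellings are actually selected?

k = ⌊4205/50⌋ = 84
Achieved size = ⌊(4205 − 5)/84⌋ + 1 = ⌊4200/84⌋ + 1 = 50 + 1 = 51
(last selection: 5 + 50×84 = 4205 ≤ 4205; next would be 4289 > 4205)

51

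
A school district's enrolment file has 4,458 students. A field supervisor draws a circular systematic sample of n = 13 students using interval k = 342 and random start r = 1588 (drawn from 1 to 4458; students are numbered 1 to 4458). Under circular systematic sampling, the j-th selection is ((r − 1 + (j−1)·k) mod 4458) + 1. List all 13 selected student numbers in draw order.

Selection 1: 1588
Selection 2: 1588 + 342 = 1930
Selection 3: 1930 + 342 = 2272
Selection 4: 2272 + 342 = 2614
Selection 5: 2614 + 342 = 2956
Selection 6: 2956 + 342 = 3298
Selection 7: 3298 + 342 = 3640
Selection 8: 3640 + 342 = 3982
Selection 9: 3982 + 342 = 4324
Selection 10: 4324 + 342 = 4666 → 4666 − 4458 = 208
Selection 11: 208 + 342 = 550
Selection 12: 550 + 342 = 892
Selection 13: 892 + 342 = 1234

1588, 1930, 2272, 2614, 2956, 3298, 3640, 3982, 4324, 208, 550, 892, 1234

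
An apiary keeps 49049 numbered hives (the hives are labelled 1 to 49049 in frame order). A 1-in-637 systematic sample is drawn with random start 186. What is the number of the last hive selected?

k = 637
77th selection = r + (77−1)·k = 186 + 76×637 = 186 + 48412 = 48598

48598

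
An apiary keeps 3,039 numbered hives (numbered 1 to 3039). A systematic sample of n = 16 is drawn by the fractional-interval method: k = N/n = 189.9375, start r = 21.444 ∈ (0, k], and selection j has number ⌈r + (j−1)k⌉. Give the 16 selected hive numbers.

22, 212, 402, 592, 782, 972, 1162, 1352, 1541, 1731, 1921, 2111, 2301, 2491, 2681, 2871

j=1: r + 0k = 21.444 → ⌈·⌉ = 22
j=2: r + 1k = 211.3815 → ⌈·⌉ = 212
j=3: r + 2k = 401.319 → ⌈·⌉ = 402
j=4: r + 3k = 591.2565 → ⌈·⌉ = 592
j=5: r + 4k = 781.194 → ⌈·⌉ = 782
j=6: r + 5k = 971.1315 → ⌈·⌉ = 972
j=7: r + 6k = 1161.069 → ⌈·⌉ = 1162
j=8: r + 7k = 1351.0065 → ⌈·⌉ = 1352
j=9: r + 8k = 1540.944 → ⌈·⌉ = 1541
j=10: r + 9k = 1730.8815 → ⌈·⌉ = 1731
j=11: r + 10k = 1920.819 → ⌈·⌉ = 1921
j=12: r + 11k = 2110.7565 → ⌈·⌉ = 2111
j=13: r + 12k = 2300.694 → ⌈·⌉ = 2301
j=14: r + 13k = 2490.6315 → ⌈·⌉ = 2491
j=15: r + 14k = 2680.569 → ⌈·⌉ = 2681
j=16: r + 15k = 2870.5065 → ⌈·⌉ = 2871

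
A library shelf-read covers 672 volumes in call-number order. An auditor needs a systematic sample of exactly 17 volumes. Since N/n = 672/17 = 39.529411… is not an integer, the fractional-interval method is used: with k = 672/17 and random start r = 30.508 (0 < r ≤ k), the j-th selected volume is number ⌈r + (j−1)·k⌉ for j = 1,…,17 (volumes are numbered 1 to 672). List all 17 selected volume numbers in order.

31, 71, 110, 150, 189, 229, 268, 308, 347, 387, 426, 466, 505, 545, 584, 624, 663

j=1: r + 0k = 30.508 → ⌈·⌉ = 31
j=2: r + 1k = 70.037411… → ⌈·⌉ = 71
j=3: r + 2k = 109.566823… → ⌈·⌉ = 110
j=4: r + 3k = 149.096235… → ⌈·⌉ = 150
j=5: r + 4k = 188.625647… → ⌈·⌉ = 189
j=6: r + 5k = 228.155058… → ⌈·⌉ = 229
j=7: r + 6k = 267.684470… → ⌈·⌉ = 268
j=8: r + 7k = 307.213882… → ⌈·⌉ = 308
j=9: r + 8k = 346.743294… → ⌈·⌉ = 347
j=10: r + 9k = 386.272705… → ⌈·⌉ = 387
j=11: r + 10k = 425.802117… → ⌈·⌉ = 426
j=12: r + 11k = 465.331529… → ⌈·⌉ = 466
j=13: r + 12k = 504.860941… → ⌈·⌉ = 505
j=14: r + 13k = 544.390352… → ⌈·⌉ = 545
j=15: r + 14k = 583.919764… → ⌈·⌉ = 584
j=16: r + 15k = 623.449176… → ⌈·⌉ = 624
j=17: r + 16k = 662.978588… → ⌈·⌉ = 663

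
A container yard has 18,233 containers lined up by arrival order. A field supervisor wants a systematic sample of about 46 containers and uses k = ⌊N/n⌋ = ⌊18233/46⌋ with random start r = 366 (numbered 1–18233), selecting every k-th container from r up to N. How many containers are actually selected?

k = ⌊18233/46⌋ = 396
Achieved size = ⌊(18233 − 366)/396⌋ + 1 = ⌊17867/396⌋ + 1 = 45 + 1 = 46
(last selection: 366 + 45×396 = 18186 ≤ 18233; next would be 18582 > 18233)

46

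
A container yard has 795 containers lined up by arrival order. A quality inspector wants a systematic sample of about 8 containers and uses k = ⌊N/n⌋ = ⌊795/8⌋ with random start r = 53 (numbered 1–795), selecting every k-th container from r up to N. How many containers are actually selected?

k = ⌊795/8⌋ = 99
Achieved size = ⌊(795 − 53)/99⌋ + 1 = ⌊742/99⌋ + 1 = 7 + 1 = 8
(last selection: 53 + 7×99 = 746 ≤ 795; next would be 845 > 795)

8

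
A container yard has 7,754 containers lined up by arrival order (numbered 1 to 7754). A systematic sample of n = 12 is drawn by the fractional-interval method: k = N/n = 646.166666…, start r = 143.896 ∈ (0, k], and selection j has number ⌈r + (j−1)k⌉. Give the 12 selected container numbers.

j=1: r + 0k = 143.896 → ⌈·⌉ = 144
j=2: r + 1k = 790.062666… → ⌈·⌉ = 791
j=3: r + 2k = 1436.229333… → ⌈·⌉ = 1437
j=4: r + 3k = 2082.396 → ⌈·⌉ = 2083
j=5: r + 4k = 2728.562666… → ⌈·⌉ = 2729
j=6: r + 5k = 3374.729333… → ⌈·⌉ = 3375
j=7: r + 6k = 4020.896 → ⌈·⌉ = 4021
j=8: r + 7k = 4667.062666… → ⌈·⌉ = 4668
j=9: r + 8k = 5313.229333… → ⌈·⌉ = 5314
j=10: r + 9k = 5959.396 → ⌈·⌉ = 5960
j=11: r + 10k = 6605.562666… → ⌈·⌉ = 6606
j=12: r + 11k = 7251.729333… → ⌈·⌉ = 7252

144, 791, 1437, 2083, 2729, 3375, 4021, 4668, 5314, 5960, 6606, 7252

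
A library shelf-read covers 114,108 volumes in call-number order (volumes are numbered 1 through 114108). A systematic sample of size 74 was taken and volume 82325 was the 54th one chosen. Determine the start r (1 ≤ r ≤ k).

599

k = 114108/74 = 1542
r = 82325 − (54−1)×1542 = 82325 − 81726 = 599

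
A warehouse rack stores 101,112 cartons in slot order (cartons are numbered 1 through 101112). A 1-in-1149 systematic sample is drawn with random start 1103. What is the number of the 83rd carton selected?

95321

k = 1149
83rd selection = r + (83−1)·k = 1103 + 82×1149 = 1103 + 94218 = 95321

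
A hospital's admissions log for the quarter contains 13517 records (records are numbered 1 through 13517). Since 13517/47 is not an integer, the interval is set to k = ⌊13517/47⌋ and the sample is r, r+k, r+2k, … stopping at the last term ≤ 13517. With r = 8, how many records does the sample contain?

k = ⌊13517/47⌋ = 287
Achieved size = ⌊(13517 − 8)/287⌋ + 1 = ⌊13509/287⌋ + 1 = 47 + 1 = 48
(last selection: 8 + 47×287 = 13497 ≤ 13517; next would be 13784 > 13517)

48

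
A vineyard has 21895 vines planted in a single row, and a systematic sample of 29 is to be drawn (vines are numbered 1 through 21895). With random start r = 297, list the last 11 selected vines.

13887, 14642, 15397, 16152, 16907, 17662, 18417, 19172, 19927, 20682, 21437

k = N/n = 21895/29 = 755
19th selection = 297 + 18×755 = 13887
20th: 13887 + 755 = 14642
21st: 14642 + 755 = 15397
22nd: 15397 + 755 = 16152
23rd: 16152 + 755 = 16907
24th: 16907 + 755 = 17662
25th: 17662 + 755 = 18417
26th: 18417 + 755 = 19172
27th: 19172 + 755 = 19927
28th: 19927 + 755 = 20682
29th: 20682 + 755 = 21437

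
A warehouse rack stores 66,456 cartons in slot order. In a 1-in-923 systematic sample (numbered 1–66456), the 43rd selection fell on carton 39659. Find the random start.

893

k = 923
r = 39659 − (43−1)×923 = 39659 − 38766 = 893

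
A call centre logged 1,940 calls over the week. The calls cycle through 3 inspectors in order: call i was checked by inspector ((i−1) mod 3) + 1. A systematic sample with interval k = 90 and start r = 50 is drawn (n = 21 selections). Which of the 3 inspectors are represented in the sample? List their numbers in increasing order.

Consecutive selections differ by k = 90, so their inspector numbers differ by 90 mod 3 = 0.
gcd(90, 3) = 3, so the sample visits 3/3 = 1 distinct residues mod 3.
Start 50 is inspector 2; the inspectors hit are 2.

2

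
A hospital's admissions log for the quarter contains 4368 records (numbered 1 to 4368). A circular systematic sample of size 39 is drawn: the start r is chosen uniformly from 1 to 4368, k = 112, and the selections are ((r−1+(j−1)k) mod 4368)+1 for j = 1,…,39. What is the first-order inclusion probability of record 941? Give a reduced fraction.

For each position j, as r ranges over 1…4368 the j-th selection hits every record exactly once, so record 941 is selected for exactly 39 of the 4368 starts.
Inclusion probability = 39/4368 = 1/112.

1/112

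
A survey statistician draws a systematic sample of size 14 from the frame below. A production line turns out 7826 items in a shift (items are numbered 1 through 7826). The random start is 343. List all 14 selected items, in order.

343, 902, 1461, 2020, 2579, 3138, 3697, 4256, 4815, 5374, 5933, 6492, 7051, 7610

k = N/n = 7826/14 = 559
item 1: 343
item 2: 343 + 559 = 902
item 3: 902 + 559 = 1461
item 4: 1461 + 559 = 2020
item 5: 2020 + 559 = 2579
item 6: 2579 + 559 = 3138
item 7: 3138 + 559 = 3697
item 8: 3697 + 559 = 4256
item 9: 4256 + 559 = 4815
item 10: 4815 + 559 = 5374
item 11: 5374 + 559 = 5933
item 12: 5933 + 559 = 6492
item 13: 6492 + 559 = 7051
item 14: 7051 + 559 = 7610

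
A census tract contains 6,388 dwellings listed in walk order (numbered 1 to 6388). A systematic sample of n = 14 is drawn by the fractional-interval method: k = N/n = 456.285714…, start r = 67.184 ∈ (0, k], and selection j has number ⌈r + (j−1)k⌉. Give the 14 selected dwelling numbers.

j=1: r + 0k = 67.184 → ⌈·⌉ = 68
j=2: r + 1k = 523.469714… → ⌈·⌉ = 524
j=3: r + 2k = 979.755428… → ⌈·⌉ = 980
j=4: r + 3k = 1436.041142… → ⌈·⌉ = 1437
j=5: r + 4k = 1892.326857… → ⌈·⌉ = 1893
j=6: r + 5k = 2348.612571… → ⌈·⌉ = 2349
j=7: r + 6k = 2804.898285… → ⌈·⌉ = 2805
j=8: r + 7k = 3261.184 → ⌈·⌉ = 3262
j=9: r + 8k = 3717.469714… → ⌈·⌉ = 3718
j=10: r + 9k = 4173.755428… → ⌈·⌉ = 4174
j=11: r + 10k = 4630.041142… → ⌈·⌉ = 4631
j=12: r + 11k = 5086.326857… → ⌈·⌉ = 5087
j=13: r + 12k = 5542.612571… → ⌈·⌉ = 5543
j=14: r + 13k = 5998.898285… → ⌈·⌉ = 5999

68, 524, 980, 1437, 1893, 2349, 2805, 3262, 3718, 4174, 4631, 5087, 5543, 5999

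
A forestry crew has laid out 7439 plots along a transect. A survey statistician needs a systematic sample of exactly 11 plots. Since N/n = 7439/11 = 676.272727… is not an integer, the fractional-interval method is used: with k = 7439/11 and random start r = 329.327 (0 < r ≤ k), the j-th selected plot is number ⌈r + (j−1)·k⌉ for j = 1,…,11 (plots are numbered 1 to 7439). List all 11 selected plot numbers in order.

330, 1006, 1682, 2359, 3035, 3711, 4387, 5064, 5740, 6416, 7093

j=1: r + 0k = 329.327 → ⌈·⌉ = 330
j=2: r + 1k = 1005.599727… → ⌈·⌉ = 1006
j=3: r + 2k = 1681.872454… → ⌈·⌉ = 1682
j=4: r + 3k = 2358.145181… → ⌈·⌉ = 2359
j=5: r + 4k = 3034.417909… → ⌈·⌉ = 3035
j=6: r + 5k = 3710.690636… → ⌈·⌉ = 3711
j=7: r + 6k = 4386.963363… → ⌈·⌉ = 4387
j=8: r + 7k = 5063.236090… → ⌈·⌉ = 5064
j=9: r + 8k = 5739.508818… → ⌈·⌉ = 5740
j=10: r + 9k = 6415.781545… → ⌈·⌉ = 6416
j=11: r + 10k = 7092.054272… → ⌈·⌉ = 7093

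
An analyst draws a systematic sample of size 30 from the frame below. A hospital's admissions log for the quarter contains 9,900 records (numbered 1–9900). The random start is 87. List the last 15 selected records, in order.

k = N/n = 9900/30 = 330
16th selection = 87 + 15×330 = 5037
17th: 5037 + 330 = 5367
18th: 5367 + 330 = 5697
19th: 5697 + 330 = 6027
20th: 6027 + 330 = 6357
21st: 6357 + 330 = 6687
22nd: 6687 + 330 = 7017
23rd: 7017 + 330 = 7347
24th: 7347 + 330 = 7677
25th: 7677 + 330 = 8007
26th: 8007 + 330 = 8337
27th: 8337 + 330 = 8667
28th: 8667 + 330 = 8997
29th: 8997 + 330 = 9327
30th: 9327 + 330 = 9657

5037, 5367, 5697, 6027, 6357, 6687, 7017, 7347, 7677, 8007, 8337, 8667, 8997, 9327, 9657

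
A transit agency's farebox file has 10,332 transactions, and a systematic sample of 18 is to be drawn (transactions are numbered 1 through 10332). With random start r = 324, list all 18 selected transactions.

k = N/n = 10332/18 = 574
transaction 1: 324
transaction 2: 324 + 574 = 898
transaction 3: 898 + 574 = 1472
transaction 4: 1472 + 574 = 2046
transaction 5: 2046 + 574 = 2620
transaction 6: 2620 + 574 = 3194
transaction 7: 3194 + 574 = 3768
transaction 8: 3768 + 574 = 4342
transaction 9: 4342 + 574 = 4916
transaction 10: 4916 + 574 = 5490
transaction 11: 5490 + 574 = 6064
transaction 12: 6064 + 574 = 6638
transaction 13: 6638 + 574 = 7212
transaction 14: 7212 + 574 = 7786
transaction 15: 7786 + 574 = 8360
transaction 16: 8360 + 574 = 8934
transaction 17: 8934 + 574 = 9508
transaction 18: 9508 + 574 = 10082

324, 898, 1472, 2046, 2620, 3194, 3768, 4342, 4916, 5490, 6064, 6638, 7212, 7786, 8360, 8934, 9508, 10082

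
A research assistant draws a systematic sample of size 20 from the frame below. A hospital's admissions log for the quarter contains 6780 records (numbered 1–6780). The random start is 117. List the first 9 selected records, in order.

117, 456, 795, 1134, 1473, 1812, 2151, 2490, 2829

k = N/n = 6780/20 = 339
record 1: 117
record 2: 117 + 339 = 456
record 3: 456 + 339 = 795
record 4: 795 + 339 = 1134
record 5: 1134 + 339 = 1473
record 6: 1473 + 339 = 1812
record 7: 1812 + 339 = 2151
record 8: 2151 + 339 = 2490
record 9: 2490 + 339 = 2829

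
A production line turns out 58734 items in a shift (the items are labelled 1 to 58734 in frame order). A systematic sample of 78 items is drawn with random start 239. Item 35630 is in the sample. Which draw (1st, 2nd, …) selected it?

48

k = 58734/78 = 753
position = (35630 − 239)/753 + 1 = 35391/753 + 1 = 47 + 1 = 48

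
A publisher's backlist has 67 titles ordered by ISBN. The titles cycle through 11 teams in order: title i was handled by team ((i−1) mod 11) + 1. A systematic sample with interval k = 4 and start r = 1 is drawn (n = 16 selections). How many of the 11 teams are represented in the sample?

11

Consecutive selections differ by k = 4, so their team numbers differ by 4 mod 11 = 4.
gcd(4, 11) = 1, so the sample visits 11/1 = 11 distinct residues mod 11.
Start 1 is team 1; the teams hit are 1, 2, 3, 4, 5, 6, 7, 8, 9, 10, 11.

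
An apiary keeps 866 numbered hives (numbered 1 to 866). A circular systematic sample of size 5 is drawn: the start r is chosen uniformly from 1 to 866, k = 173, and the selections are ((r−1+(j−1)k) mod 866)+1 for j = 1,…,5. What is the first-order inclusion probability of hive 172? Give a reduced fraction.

5/866

For each position j, as r ranges over 1…866 the j-th selection hits every hive exactly once, so hive 172 is selected for exactly 5 of the 866 starts.
Inclusion probability = 5/866.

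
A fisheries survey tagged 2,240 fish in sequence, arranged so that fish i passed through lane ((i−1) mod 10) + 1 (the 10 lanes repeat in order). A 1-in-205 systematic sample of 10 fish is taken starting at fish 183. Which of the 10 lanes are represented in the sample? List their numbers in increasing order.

Consecutive selections differ by k = 205, so their lane numbers differ by 205 mod 10 = 5.
gcd(205, 10) = 5, so the sample visits 10/5 = 2 distinct residues mod 10.
Start 183 is lane 3; the lanes hit are 3, 8.

3, 8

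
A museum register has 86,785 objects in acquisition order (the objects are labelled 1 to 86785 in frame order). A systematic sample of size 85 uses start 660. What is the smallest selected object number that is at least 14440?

14954

k = 86785/85 = 1021
Steps past start: ⌈(14440 − 660)/1021⌉ = ⌈13780/1021⌉ = 14
Selected object: 660 + 14×1021 = 14954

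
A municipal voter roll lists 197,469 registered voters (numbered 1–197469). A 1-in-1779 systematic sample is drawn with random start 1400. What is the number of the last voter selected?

197090

k = 1779
111th selection = r + (111−1)·k = 1400 + 110×1779 = 1400 + 195690 = 197090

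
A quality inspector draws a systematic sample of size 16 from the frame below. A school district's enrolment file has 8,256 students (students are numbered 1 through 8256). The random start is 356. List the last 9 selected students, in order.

3968, 4484, 5000, 5516, 6032, 6548, 7064, 7580, 8096

k = N/n = 8256/16 = 516
8th selection = 356 + 7×516 = 3968
9th: 3968 + 516 = 4484
10th: 4484 + 516 = 5000
11th: 5000 + 516 = 5516
12th: 5516 + 516 = 6032
13th: 6032 + 516 = 6548
14th: 6548 + 516 = 7064
15th: 7064 + 516 = 7580
16th: 7580 + 516 = 8096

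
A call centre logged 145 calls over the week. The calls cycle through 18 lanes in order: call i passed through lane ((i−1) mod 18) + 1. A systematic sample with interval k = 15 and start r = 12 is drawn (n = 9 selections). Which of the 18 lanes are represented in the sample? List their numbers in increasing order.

Consecutive selections differ by k = 15, so their lane numbers differ by 15 mod 18 = 15.
gcd(15, 18) = 3, so the sample visits 18/3 = 6 distinct residues mod 18.
Start 12 is lane 12; the lanes hit are 3, 6, 9, 12, 15, 18.

3, 6, 9, 12, 15, 18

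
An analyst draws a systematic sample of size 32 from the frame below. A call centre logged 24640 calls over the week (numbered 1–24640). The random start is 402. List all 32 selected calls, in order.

402, 1172, 1942, 2712, 3482, 4252, 5022, 5792, 6562, 7332, 8102, 8872, 9642, 10412, 11182, 11952, 12722, 13492, 14262, 15032, 15802, 16572, 17342, 18112, 18882, 19652, 20422, 21192, 21962, 22732, 23502, 24272

k = N/n = 24640/32 = 770
call 1: 402
call 2: 402 + 770 = 1172
call 3: 1172 + 770 = 1942
call 4: 1942 + 770 = 2712
call 5: 2712 + 770 = 3482
call 6: 3482 + 770 = 4252
call 7: 4252 + 770 = 5022
call 8: 5022 + 770 = 5792
call 9: 5792 + 770 = 6562
call 10: 6562 + 770 = 7332
call 11: 7332 + 770 = 8102
call 12: 8102 + 770 = 8872
call 13: 8872 + 770 = 9642
call 14: 9642 + 770 = 10412
call 15: 10412 + 770 = 11182
call 16: 11182 + 770 = 11952
call 17: 11952 + 770 = 12722
call 18: 12722 + 770 = 13492
call 19: 13492 + 770 = 14262
call 20: 14262 + 770 = 15032
call 21: 15032 + 770 = 15802
call 22: 15802 + 770 = 16572
call 23: 16572 + 770 = 17342
call 24: 17342 + 770 = 18112
call 25: 18112 + 770 = 18882
call 26: 18882 + 770 = 19652
call 27: 19652 + 770 = 20422
call 28: 20422 + 770 = 21192
call 29: 21192 + 770 = 21962
call 30: 21962 + 770 = 22732
call 31: 22732 + 770 = 23502
call 32: 23502 + 770 = 24272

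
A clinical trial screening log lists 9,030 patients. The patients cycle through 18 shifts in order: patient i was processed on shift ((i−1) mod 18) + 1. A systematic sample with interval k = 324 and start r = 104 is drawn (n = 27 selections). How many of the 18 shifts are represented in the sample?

1

Consecutive selections differ by k = 324, so their shift numbers differ by 324 mod 18 = 0.
gcd(324, 18) = 18, so the sample visits 18/18 = 1 distinct residues mod 18.
Start 104 is shift 14; the shifts hit are 14.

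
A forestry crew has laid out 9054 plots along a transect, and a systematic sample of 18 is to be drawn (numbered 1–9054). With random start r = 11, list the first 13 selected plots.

11, 514, 1017, 1520, 2023, 2526, 3029, 3532, 4035, 4538, 5041, 5544, 6047

k = N/n = 9054/18 = 503
plot 1: 11
plot 2: 11 + 503 = 514
plot 3: 514 + 503 = 1017
plot 4: 1017 + 503 = 1520
plot 5: 1520 + 503 = 2023
plot 6: 2023 + 503 = 2526
plot 7: 2526 + 503 = 3029
plot 8: 3029 + 503 = 3532
plot 9: 3532 + 503 = 4035
plot 10: 4035 + 503 = 4538
plot 11: 4538 + 503 = 5041
plot 12: 5041 + 503 = 5544
plot 13: 5544 + 503 = 6047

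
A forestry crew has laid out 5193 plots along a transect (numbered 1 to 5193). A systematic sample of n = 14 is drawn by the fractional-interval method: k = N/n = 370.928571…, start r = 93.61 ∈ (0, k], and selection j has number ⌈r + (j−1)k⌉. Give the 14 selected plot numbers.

94, 465, 836, 1207, 1578, 1949, 2320, 2691, 3062, 3432, 3803, 4174, 4545, 4916

j=1: r + 0k = 93.61 → ⌈·⌉ = 94
j=2: r + 1k = 464.538571… → ⌈·⌉ = 465
j=3: r + 2k = 835.467142… → ⌈·⌉ = 836
j=4: r + 3k = 1206.395714… → ⌈·⌉ = 1207
j=5: r + 4k = 1577.324285… → ⌈·⌉ = 1578
j=6: r + 5k = 1948.252857… → ⌈·⌉ = 1949
j=7: r + 6k = 2319.181428… → ⌈·⌉ = 2320
j=8: r + 7k = 2690.11 → ⌈·⌉ = 2691
j=9: r + 8k = 3061.038571… → ⌈·⌉ = 3062
j=10: r + 9k = 3431.967142… → ⌈·⌉ = 3432
j=11: r + 10k = 3802.895714… → ⌈·⌉ = 3803
j=12: r + 11k = 4173.824285… → ⌈·⌉ = 4174
j=13: r + 12k = 4544.752857… → ⌈·⌉ = 4545
j=14: r + 13k = 4915.681428… → ⌈·⌉ = 4916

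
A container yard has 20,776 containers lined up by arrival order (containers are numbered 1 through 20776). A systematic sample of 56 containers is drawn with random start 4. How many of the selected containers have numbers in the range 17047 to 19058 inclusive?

k = 20776/56 = 371
First selection ≥ 17047: 4 + ⌈(17047−4)/371⌉·371 = 4 + 46×371 = 17070
Last selection ≤ 19058: 4 + ⌊(19058−4)/371⌋·371 = 4 + 51×371 = 18925
Count = 51 − 46 + 1 = 6

6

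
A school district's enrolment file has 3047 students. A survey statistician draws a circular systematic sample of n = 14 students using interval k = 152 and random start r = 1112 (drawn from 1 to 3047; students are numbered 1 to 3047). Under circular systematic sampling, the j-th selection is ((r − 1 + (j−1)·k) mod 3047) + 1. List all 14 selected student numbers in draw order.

Selection 1: 1112
Selection 2: 1112 + 152 = 1264
Selection 3: 1264 + 152 = 1416
Selection 4: 1416 + 152 = 1568
Selection 5: 1568 + 152 = 1720
Selection 6: 1720 + 152 = 1872
Selection 7: 1872 + 152 = 2024
Selection 8: 2024 + 152 = 2176
Selection 9: 2176 + 152 = 2328
Selection 10: 2328 + 152 = 2480
Selection 11: 2480 + 152 = 2632
Selection 12: 2632 + 152 = 2784
Selection 13: 2784 + 152 = 2936
Selection 14: 2936 + 152 = 3088 → 3088 − 3047 = 41

1112, 1264, 1416, 1568, 1720, 1872, 2024, 2176, 2328, 2480, 2632, 2784, 2936, 41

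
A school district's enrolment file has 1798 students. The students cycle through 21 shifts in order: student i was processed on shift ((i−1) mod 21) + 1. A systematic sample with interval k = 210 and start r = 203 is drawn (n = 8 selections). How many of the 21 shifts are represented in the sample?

1

Consecutive selections differ by k = 210, so their shift numbers differ by 210 mod 21 = 0.
gcd(210, 21) = 21, so the sample visits 21/21 = 1 distinct residues mod 21.
Start 203 is shift 14; the shifts hit are 14.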